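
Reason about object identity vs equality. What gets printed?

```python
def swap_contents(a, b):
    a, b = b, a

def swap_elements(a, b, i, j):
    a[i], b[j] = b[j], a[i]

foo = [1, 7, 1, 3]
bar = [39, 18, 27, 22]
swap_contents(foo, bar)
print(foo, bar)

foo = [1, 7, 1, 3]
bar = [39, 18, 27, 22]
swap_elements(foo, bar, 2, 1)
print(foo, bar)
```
[1, 7, 1, 3] [39, 18, 27, 22]
[1, 7, 18, 3] [39, 1, 27, 22]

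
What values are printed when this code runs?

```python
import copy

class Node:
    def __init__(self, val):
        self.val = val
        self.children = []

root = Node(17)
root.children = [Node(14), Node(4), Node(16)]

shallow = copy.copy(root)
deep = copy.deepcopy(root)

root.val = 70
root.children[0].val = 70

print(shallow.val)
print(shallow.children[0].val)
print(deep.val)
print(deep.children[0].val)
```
17
70
17
14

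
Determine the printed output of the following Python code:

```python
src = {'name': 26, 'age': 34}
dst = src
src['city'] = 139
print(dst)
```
{'name': 26, 'age': 34, 'city': 139}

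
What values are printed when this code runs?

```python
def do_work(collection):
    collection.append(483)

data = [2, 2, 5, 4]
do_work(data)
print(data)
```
[2, 2, 5, 4, 483]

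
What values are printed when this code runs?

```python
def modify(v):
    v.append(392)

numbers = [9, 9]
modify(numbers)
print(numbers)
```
[9, 9, 392]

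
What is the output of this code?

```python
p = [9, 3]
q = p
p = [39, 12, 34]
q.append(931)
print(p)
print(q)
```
[39, 12, 34]
[9, 3, 931]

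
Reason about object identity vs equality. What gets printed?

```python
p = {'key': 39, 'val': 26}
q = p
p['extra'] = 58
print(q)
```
{'key': 39, 'val': 26, 'extra': 58}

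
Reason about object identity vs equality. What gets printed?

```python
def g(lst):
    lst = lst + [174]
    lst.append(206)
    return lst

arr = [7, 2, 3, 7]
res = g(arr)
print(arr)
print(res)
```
[7, 2, 3, 7]
[7, 2, 3, 7, 174, 206]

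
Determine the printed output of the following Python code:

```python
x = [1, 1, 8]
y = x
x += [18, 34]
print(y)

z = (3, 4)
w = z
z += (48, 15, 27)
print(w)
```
[1, 1, 8, 18, 34]
(3, 4)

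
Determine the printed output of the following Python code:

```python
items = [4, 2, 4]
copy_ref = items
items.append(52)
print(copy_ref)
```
[4, 2, 4, 52]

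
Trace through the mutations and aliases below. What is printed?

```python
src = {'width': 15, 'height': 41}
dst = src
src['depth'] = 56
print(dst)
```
{'width': 15, 'height': 41, 'depth': 56}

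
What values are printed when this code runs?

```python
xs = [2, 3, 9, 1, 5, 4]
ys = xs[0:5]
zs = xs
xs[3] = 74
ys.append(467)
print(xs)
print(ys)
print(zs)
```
[2, 3, 9, 74, 5, 4]
[2, 3, 9, 1, 5, 467]
[2, 3, 9, 74, 5, 4]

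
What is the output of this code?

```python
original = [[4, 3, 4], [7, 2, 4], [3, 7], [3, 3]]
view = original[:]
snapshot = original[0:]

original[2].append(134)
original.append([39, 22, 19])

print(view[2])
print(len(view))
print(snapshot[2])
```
[3, 7, 134]
4
[3, 7, 134]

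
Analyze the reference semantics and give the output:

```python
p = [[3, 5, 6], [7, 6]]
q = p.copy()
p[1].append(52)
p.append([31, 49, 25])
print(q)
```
[[3, 5, 6], [7, 6, 52]]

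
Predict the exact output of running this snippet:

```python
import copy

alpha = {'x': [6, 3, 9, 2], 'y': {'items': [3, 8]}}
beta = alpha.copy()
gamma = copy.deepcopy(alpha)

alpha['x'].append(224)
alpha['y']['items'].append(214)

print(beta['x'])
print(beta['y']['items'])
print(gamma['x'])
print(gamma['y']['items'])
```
[6, 3, 9, 2, 224]
[3, 8, 214]
[6, 3, 9, 2]
[3, 8]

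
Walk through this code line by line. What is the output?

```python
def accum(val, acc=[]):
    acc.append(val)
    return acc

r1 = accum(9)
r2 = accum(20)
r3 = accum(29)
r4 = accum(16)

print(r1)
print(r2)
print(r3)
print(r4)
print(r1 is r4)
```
[9, 20, 29, 16]
[9, 20, 29, 16]
[9, 20, 29, 16]
[9, 20, 29, 16]
True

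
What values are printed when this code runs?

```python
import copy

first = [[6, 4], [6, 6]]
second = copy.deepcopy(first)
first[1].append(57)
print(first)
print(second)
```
[[6, 4], [6, 6, 57]]
[[6, 4], [6, 6]]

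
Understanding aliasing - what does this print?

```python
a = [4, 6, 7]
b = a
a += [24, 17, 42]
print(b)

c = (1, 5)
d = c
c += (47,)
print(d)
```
[4, 6, 7, 24, 17, 42]
(1, 5)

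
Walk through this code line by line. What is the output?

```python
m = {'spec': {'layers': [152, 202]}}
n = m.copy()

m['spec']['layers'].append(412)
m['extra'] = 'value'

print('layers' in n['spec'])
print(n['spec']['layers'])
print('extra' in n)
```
True
[152, 202, 412]
False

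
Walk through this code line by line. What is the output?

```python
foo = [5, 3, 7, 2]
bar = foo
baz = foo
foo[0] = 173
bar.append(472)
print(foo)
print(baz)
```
[173, 3, 7, 2, 472]
[173, 3, 7, 2, 472]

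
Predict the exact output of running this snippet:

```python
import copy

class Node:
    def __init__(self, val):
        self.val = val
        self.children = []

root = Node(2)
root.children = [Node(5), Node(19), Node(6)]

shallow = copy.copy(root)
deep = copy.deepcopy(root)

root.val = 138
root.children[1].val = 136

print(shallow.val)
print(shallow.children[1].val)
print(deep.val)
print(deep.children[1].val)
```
2
136
2
19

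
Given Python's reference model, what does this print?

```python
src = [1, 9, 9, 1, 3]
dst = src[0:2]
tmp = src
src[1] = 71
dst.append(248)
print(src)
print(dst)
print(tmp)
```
[1, 71, 9, 1, 3]
[1, 9, 248]
[1, 71, 9, 1, 3]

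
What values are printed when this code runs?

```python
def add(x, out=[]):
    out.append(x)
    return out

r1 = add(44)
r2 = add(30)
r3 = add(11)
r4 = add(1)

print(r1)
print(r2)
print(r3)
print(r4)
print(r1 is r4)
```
[44, 30, 11, 1]
[44, 30, 11, 1]
[44, 30, 11, 1]
[44, 30, 11, 1]
True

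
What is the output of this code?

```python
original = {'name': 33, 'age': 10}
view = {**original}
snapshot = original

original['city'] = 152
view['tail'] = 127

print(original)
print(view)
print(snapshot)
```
{'name': 33, 'age': 10, 'city': 152}
{'name': 33, 'age': 10, 'tail': 127}
{'name': 33, 'age': 10, 'city': 152}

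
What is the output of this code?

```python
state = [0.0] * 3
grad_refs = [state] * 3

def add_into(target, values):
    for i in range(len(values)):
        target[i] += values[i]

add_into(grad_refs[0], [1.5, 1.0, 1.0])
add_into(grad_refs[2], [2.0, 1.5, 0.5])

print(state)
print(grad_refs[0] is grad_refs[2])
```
[3.5, 2.5, 1.5]
True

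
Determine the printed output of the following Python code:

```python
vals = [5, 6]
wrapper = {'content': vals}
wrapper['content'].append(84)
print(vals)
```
[5, 6, 84]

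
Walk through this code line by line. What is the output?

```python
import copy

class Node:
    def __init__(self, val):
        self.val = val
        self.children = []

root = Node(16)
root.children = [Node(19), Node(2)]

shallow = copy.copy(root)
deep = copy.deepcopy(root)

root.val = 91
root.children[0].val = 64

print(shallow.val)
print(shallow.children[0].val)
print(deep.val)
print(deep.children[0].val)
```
16
64
16
19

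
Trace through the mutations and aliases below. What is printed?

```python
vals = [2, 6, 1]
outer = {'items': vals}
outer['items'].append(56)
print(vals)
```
[2, 6, 1, 56]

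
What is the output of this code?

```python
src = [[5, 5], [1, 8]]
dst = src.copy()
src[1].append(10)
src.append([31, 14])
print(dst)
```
[[5, 5], [1, 8, 10]]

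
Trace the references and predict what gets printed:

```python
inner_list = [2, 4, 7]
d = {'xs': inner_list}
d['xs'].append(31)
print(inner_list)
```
[2, 4, 7, 31]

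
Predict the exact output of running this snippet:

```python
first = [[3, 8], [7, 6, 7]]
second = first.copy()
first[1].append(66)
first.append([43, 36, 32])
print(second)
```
[[3, 8], [7, 6, 7, 66]]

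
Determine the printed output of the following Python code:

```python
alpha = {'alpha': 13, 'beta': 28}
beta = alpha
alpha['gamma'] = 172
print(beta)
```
{'alpha': 13, 'beta': 28, 'gamma': 172}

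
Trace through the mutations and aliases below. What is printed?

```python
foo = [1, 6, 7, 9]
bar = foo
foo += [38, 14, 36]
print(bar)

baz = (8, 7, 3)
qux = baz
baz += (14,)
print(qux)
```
[1, 6, 7, 9, 38, 14, 36]
(8, 7, 3)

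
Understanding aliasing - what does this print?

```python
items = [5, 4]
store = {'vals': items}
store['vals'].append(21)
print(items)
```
[5, 4, 21]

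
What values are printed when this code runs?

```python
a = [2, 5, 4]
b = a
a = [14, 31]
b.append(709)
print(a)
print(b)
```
[14, 31]
[2, 5, 4, 709]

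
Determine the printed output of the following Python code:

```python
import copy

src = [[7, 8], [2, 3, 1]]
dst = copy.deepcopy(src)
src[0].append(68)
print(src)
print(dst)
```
[[7, 8, 68], [2, 3, 1]]
[[7, 8], [2, 3, 1]]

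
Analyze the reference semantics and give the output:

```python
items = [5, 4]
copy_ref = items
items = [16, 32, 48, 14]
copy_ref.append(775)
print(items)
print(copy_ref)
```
[16, 32, 48, 14]
[5, 4, 775]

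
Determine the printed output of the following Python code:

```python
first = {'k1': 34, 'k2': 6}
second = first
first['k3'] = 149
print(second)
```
{'k1': 34, 'k2': 6, 'k3': 149}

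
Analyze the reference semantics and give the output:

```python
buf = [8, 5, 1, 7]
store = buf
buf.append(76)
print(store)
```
[8, 5, 1, 7, 76]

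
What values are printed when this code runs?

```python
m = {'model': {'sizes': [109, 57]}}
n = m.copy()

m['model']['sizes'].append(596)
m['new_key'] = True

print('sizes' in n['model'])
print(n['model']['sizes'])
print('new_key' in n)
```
True
[109, 57, 596]
False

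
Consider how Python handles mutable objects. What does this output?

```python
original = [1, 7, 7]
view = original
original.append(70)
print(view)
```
[1, 7, 7, 70]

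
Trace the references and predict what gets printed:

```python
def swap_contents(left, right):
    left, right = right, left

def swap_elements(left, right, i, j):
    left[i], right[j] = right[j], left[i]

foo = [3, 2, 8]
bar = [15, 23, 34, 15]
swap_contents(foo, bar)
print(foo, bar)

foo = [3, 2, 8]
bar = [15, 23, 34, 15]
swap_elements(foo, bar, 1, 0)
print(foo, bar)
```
[3, 2, 8] [15, 23, 34, 15]
[3, 15, 8] [2, 23, 34, 15]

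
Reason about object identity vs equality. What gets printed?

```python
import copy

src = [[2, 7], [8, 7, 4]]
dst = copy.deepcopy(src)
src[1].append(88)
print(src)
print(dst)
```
[[2, 7], [8, 7, 4, 88]]
[[2, 7], [8, 7, 4]]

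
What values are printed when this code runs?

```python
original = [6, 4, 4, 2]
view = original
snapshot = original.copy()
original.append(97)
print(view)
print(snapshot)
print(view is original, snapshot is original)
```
[6, 4, 4, 2, 97]
[6, 4, 4, 2]
True False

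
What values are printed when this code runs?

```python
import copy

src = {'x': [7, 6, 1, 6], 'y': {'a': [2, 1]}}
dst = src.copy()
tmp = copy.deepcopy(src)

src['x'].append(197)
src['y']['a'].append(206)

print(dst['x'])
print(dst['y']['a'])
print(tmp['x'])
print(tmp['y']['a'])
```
[7, 6, 1, 6, 197]
[2, 1, 206]
[7, 6, 1, 6]
[2, 1]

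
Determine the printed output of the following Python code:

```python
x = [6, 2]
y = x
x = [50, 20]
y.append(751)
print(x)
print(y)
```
[50, 20]
[6, 2, 751]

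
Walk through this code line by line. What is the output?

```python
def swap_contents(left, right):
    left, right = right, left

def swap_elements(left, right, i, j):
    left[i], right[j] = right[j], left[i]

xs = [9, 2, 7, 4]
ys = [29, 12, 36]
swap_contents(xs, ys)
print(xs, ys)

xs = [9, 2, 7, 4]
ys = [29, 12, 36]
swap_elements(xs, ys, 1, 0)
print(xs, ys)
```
[9, 2, 7, 4] [29, 12, 36]
[9, 29, 7, 4] [2, 12, 36]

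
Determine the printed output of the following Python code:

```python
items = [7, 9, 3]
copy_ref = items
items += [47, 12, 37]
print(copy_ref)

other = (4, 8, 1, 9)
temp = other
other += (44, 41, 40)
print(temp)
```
[7, 9, 3, 47, 12, 37]
(4, 8, 1, 9)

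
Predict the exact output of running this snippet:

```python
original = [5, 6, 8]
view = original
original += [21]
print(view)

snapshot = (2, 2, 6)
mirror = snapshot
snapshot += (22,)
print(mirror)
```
[5, 6, 8, 21]
(2, 2, 6)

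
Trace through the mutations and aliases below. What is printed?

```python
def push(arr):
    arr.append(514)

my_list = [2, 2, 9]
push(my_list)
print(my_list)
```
[2, 2, 9, 514]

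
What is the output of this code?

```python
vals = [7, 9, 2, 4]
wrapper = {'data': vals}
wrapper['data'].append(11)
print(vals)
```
[7, 9, 2, 4, 11]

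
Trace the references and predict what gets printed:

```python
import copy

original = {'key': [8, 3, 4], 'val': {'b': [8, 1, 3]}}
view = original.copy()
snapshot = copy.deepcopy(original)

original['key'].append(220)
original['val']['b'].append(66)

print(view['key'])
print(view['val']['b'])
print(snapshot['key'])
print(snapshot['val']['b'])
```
[8, 3, 4, 220]
[8, 1, 3, 66]
[8, 3, 4]
[8, 1, 3]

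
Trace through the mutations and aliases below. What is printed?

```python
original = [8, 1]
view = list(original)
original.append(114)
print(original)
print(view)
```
[8, 1, 114]
[8, 1]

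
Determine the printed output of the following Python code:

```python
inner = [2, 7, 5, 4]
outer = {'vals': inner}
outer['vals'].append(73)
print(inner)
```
[2, 7, 5, 4, 73]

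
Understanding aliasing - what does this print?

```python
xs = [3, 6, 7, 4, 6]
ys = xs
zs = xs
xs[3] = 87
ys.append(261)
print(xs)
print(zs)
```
[3, 6, 7, 87, 6, 261]
[3, 6, 7, 87, 6, 261]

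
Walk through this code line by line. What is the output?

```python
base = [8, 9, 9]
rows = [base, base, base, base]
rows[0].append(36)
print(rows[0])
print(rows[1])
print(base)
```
[8, 9, 9, 36]
[8, 9, 9, 36]
[8, 9, 9, 36]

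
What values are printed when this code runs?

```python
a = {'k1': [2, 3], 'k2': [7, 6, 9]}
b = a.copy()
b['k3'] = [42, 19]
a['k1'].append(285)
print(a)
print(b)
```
{'k1': [2, 3, 285], 'k2': [7, 6, 9]}
{'k1': [2, 3, 285], 'k2': [7, 6, 9], 'k3': [42, 19]}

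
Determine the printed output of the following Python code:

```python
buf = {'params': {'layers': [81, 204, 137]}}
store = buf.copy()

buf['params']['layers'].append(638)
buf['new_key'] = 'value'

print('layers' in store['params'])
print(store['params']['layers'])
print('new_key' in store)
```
True
[81, 204, 137, 638]
False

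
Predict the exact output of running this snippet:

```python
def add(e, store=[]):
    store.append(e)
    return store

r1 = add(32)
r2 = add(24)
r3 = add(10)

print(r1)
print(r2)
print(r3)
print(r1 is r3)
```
[32, 24, 10]
[32, 24, 10]
[32, 24, 10]
True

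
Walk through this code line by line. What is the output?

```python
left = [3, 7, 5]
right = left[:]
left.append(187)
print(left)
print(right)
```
[3, 7, 5, 187]
[3, 7, 5]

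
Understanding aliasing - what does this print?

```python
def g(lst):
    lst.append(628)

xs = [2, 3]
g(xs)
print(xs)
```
[2, 3, 628]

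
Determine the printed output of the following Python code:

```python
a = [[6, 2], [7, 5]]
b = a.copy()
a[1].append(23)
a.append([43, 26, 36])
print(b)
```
[[6, 2], [7, 5, 23]]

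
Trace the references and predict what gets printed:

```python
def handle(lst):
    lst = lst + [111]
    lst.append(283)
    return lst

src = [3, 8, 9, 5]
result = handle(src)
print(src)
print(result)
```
[3, 8, 9, 5]
[3, 8, 9, 5, 111, 283]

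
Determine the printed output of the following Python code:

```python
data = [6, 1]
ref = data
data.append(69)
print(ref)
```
[6, 1, 69]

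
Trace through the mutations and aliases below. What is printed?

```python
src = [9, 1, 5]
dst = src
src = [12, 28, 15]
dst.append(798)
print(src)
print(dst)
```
[12, 28, 15]
[9, 1, 5, 798]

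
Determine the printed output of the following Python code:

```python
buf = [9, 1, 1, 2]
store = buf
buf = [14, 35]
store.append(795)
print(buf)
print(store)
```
[14, 35]
[9, 1, 1, 2, 795]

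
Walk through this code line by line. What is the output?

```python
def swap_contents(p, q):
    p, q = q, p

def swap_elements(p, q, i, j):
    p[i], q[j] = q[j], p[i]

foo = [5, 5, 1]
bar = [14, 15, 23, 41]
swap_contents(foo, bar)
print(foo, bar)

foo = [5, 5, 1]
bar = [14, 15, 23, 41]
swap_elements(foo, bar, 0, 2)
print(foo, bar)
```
[5, 5, 1] [14, 15, 23, 41]
[23, 5, 1] [14, 15, 5, 41]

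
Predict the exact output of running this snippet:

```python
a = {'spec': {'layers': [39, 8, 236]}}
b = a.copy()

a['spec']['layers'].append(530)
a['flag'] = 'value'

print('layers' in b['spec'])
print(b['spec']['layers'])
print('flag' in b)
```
True
[39, 8, 236, 530]
False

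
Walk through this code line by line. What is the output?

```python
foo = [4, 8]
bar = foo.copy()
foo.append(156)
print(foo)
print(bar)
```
[4, 8, 156]
[4, 8]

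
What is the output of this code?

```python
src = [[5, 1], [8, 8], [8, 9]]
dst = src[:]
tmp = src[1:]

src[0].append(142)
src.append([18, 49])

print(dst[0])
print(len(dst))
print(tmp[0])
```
[5, 1, 142]
3
[8, 8]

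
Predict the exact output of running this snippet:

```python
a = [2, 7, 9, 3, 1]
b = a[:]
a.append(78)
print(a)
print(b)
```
[2, 7, 9, 3, 1, 78]
[2, 7, 9, 3, 1]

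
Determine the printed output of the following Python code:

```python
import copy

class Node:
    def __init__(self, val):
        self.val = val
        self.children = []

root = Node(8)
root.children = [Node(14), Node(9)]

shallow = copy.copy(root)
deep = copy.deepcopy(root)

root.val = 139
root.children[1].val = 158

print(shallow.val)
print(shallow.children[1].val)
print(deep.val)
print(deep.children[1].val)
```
8
158
8
9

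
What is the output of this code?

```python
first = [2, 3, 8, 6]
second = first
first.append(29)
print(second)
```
[2, 3, 8, 6, 29]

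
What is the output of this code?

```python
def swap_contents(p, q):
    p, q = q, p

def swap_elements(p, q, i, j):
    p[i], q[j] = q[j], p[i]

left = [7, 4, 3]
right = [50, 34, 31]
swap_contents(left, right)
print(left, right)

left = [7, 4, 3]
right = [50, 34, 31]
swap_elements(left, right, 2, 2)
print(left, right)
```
[7, 4, 3] [50, 34, 31]
[7, 4, 31] [50, 34, 3]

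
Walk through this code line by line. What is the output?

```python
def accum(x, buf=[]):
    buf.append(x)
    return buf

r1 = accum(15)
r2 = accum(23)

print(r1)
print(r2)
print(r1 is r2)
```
[15, 23]
[15, 23]
True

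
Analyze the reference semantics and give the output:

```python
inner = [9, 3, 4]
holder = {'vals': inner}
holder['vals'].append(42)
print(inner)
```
[9, 3, 4, 42]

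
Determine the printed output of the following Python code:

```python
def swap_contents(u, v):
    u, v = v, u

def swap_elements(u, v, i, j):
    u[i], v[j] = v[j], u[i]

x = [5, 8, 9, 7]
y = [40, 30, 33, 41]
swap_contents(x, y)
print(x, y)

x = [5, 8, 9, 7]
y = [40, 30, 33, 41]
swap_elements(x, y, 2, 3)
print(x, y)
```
[5, 8, 9, 7] [40, 30, 33, 41]
[5, 8, 41, 7] [40, 30, 33, 9]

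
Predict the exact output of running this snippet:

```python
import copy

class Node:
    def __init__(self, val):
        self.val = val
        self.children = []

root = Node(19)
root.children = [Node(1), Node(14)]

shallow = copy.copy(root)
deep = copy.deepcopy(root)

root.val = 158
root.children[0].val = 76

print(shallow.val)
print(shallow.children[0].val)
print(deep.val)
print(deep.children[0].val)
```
19
76
19
1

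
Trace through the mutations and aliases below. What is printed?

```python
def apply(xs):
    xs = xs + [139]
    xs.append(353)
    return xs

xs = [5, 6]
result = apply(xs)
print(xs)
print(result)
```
[5, 6]
[5, 6, 139, 353]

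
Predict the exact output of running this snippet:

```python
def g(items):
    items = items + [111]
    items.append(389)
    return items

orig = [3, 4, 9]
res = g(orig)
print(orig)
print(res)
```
[3, 4, 9]
[3, 4, 9, 111, 389]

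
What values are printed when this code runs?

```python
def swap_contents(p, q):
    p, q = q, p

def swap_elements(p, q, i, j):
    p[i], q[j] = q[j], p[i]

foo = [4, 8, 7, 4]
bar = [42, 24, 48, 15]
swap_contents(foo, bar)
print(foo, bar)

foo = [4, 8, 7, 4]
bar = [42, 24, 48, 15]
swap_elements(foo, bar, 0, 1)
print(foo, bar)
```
[4, 8, 7, 4] [42, 24, 48, 15]
[24, 8, 7, 4] [42, 4, 48, 15]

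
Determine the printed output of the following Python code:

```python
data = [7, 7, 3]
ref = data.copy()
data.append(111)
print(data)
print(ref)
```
[7, 7, 3, 111]
[7, 7, 3]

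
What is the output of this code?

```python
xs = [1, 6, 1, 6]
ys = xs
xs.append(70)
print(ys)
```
[1, 6, 1, 6, 70]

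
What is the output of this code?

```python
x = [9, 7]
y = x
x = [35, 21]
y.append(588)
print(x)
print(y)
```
[35, 21]
[9, 7, 588]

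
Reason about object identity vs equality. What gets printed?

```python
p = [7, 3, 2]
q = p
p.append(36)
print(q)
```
[7, 3, 2, 36]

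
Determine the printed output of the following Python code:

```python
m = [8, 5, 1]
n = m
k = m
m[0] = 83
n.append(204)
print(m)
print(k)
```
[83, 5, 1, 204]
[83, 5, 1, 204]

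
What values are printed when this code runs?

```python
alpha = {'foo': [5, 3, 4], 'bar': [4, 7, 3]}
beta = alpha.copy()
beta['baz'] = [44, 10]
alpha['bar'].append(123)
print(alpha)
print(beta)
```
{'foo': [5, 3, 4], 'bar': [4, 7, 3, 123]}
{'foo': [5, 3, 4], 'bar': [4, 7, 3, 123], 'baz': [44, 10]}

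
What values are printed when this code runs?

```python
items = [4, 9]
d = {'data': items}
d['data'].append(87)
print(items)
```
[4, 9, 87]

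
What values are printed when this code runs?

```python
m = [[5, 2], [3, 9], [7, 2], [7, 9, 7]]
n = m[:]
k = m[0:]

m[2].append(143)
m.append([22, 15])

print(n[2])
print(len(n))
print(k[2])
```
[7, 2, 143]
4
[7, 2, 143]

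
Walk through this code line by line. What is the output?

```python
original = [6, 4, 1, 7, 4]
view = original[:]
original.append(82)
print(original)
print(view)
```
[6, 4, 1, 7, 4, 82]
[6, 4, 1, 7, 4]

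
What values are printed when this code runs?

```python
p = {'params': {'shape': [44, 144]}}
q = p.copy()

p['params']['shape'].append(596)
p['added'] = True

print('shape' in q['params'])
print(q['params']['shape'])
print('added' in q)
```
True
[44, 144, 596]
False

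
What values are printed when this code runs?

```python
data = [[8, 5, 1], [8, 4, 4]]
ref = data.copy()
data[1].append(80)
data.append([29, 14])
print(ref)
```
[[8, 5, 1], [8, 4, 4, 80]]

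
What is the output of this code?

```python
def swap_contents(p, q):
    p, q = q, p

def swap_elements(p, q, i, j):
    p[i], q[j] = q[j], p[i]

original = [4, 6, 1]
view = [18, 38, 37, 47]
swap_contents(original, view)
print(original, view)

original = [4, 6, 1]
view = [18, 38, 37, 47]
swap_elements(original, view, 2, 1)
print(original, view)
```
[4, 6, 1] [18, 38, 37, 47]
[4, 6, 38] [18, 1, 37, 47]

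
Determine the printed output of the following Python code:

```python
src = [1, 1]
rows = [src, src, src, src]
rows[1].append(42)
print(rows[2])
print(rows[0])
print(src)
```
[1, 1, 42]
[1, 1, 42]
[1, 1, 42]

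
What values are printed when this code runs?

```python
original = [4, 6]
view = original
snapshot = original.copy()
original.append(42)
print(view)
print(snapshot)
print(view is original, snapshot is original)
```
[4, 6, 42]
[4, 6]
True False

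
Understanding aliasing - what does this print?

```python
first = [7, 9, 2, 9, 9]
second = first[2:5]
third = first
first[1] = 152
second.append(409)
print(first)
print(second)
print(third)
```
[7, 152, 2, 9, 9]
[2, 9, 9, 409]
[7, 152, 2, 9, 9]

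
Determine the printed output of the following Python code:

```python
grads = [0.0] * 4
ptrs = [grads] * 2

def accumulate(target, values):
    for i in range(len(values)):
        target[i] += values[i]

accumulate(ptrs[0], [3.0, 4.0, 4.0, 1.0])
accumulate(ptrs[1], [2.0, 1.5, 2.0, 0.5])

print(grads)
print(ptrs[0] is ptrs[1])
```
[5.0, 5.5, 6.0, 1.5]
True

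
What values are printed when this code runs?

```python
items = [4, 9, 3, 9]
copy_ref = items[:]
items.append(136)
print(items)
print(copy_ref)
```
[4, 9, 3, 9, 136]
[4, 9, 3, 9]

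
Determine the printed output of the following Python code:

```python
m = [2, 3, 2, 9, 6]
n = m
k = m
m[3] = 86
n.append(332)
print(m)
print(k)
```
[2, 3, 2, 86, 6, 332]
[2, 3, 2, 86, 6, 332]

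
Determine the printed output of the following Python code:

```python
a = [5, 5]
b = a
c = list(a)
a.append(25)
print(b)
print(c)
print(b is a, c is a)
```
[5, 5, 25]
[5, 5]
True False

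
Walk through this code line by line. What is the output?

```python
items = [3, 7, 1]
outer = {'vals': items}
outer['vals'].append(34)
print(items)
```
[3, 7, 1, 34]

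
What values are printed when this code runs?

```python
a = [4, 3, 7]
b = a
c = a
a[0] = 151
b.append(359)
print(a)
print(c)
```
[151, 3, 7, 359]
[151, 3, 7, 359]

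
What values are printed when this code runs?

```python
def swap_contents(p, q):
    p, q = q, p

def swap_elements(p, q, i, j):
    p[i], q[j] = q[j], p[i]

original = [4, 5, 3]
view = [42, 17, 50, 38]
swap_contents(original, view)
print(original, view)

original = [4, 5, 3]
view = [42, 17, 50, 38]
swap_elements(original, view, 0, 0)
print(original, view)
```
[4, 5, 3] [42, 17, 50, 38]
[42, 5, 3] [4, 17, 50, 38]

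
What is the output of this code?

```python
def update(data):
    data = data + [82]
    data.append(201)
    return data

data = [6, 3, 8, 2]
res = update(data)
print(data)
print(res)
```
[6, 3, 8, 2]
[6, 3, 8, 2, 82, 201]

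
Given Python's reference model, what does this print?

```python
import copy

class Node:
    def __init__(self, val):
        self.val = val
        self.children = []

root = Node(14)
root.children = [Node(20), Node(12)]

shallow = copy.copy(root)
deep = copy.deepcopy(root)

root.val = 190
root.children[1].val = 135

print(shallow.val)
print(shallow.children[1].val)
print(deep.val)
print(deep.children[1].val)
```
14
135
14
12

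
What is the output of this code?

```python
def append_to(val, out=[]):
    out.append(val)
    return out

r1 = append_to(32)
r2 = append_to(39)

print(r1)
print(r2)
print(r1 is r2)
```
[32, 39]
[32, 39]
True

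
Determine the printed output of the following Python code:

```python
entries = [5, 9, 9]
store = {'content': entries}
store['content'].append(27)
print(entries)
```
[5, 9, 9, 27]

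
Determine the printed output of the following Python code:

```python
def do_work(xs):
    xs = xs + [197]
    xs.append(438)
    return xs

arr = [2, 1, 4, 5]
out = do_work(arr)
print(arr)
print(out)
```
[2, 1, 4, 5]
[2, 1, 4, 5, 197, 438]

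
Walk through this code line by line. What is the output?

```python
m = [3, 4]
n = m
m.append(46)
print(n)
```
[3, 4, 46]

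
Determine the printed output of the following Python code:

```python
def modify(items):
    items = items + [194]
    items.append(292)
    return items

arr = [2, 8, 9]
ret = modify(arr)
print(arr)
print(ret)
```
[2, 8, 9]
[2, 8, 9, 194, 292]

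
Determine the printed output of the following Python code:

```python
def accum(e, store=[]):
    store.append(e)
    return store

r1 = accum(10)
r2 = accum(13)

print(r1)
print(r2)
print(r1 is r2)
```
[10, 13]
[10, 13]
True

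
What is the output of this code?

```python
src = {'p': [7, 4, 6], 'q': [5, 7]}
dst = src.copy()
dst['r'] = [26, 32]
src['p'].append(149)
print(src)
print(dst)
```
{'p': [7, 4, 6, 149], 'q': [5, 7]}
{'p': [7, 4, 6, 149], 'q': [5, 7], 'r': [26, 32]}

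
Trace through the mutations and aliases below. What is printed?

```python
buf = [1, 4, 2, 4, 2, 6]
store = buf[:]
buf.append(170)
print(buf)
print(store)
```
[1, 4, 2, 4, 2, 6, 170]
[1, 4, 2, 4, 2, 6]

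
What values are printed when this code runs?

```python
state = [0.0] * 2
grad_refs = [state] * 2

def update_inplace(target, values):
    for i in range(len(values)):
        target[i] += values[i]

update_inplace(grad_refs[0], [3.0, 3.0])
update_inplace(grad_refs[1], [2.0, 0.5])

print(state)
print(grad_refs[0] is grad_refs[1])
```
[5.0, 3.5]
True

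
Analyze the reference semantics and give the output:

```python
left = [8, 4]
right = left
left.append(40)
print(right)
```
[8, 4, 40]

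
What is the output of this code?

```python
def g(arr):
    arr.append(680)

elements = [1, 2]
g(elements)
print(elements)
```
[1, 2, 680]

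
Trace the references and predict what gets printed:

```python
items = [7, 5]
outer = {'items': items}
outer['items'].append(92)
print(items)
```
[7, 5, 92]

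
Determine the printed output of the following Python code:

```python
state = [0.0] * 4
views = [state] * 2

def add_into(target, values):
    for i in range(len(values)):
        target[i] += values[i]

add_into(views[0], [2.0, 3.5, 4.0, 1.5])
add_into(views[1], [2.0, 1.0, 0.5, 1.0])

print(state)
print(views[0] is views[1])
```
[4.0, 4.5, 4.5, 2.5]
True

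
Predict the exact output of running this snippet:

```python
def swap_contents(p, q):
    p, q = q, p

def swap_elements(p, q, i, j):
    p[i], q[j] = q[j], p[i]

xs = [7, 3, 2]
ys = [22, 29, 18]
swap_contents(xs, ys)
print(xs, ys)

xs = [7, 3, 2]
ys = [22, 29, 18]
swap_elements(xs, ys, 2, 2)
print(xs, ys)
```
[7, 3, 2] [22, 29, 18]
[7, 3, 18] [22, 29, 2]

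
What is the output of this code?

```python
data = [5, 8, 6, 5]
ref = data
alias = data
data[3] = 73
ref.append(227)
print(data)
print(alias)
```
[5, 8, 6, 73, 227]
[5, 8, 6, 73, 227]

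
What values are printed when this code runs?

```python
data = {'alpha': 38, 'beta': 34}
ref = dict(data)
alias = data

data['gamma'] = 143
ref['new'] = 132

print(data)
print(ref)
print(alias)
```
{'alpha': 38, 'beta': 34, 'gamma': 143}
{'alpha': 38, 'beta': 34, 'new': 132}
{'alpha': 38, 'beta': 34, 'gamma': 143}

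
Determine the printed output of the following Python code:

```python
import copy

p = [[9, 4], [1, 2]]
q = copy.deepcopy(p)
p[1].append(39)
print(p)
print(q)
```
[[9, 4], [1, 2, 39]]
[[9, 4], [1, 2]]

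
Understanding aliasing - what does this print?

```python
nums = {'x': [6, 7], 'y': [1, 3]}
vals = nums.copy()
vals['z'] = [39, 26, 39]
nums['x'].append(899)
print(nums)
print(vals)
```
{'x': [6, 7, 899], 'y': [1, 3]}
{'x': [6, 7, 899], 'y': [1, 3], 'z': [39, 26, 39]}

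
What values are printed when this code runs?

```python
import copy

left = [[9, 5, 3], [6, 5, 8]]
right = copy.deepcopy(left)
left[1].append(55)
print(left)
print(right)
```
[[9, 5, 3], [6, 5, 8, 55]]
[[9, 5, 3], [6, 5, 8]]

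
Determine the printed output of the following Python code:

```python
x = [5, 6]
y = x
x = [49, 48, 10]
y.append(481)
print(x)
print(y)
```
[49, 48, 10]
[5, 6, 481]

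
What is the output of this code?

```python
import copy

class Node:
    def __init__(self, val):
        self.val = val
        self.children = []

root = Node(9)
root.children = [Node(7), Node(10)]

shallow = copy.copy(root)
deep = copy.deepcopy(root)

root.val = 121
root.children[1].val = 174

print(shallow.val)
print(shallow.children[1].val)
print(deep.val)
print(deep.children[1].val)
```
9
174
9
10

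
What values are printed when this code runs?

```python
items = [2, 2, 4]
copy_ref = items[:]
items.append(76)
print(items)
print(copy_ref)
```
[2, 2, 4, 76]
[2, 2, 4]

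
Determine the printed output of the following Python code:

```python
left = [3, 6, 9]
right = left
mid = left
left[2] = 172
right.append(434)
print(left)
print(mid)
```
[3, 6, 172, 434]
[3, 6, 172, 434]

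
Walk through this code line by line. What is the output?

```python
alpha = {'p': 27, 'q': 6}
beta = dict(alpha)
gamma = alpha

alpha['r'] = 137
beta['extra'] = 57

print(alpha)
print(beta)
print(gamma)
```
{'p': 27, 'q': 6, 'r': 137}
{'p': 27, 'q': 6, 'extra': 57}
{'p': 27, 'q': 6, 'r': 137}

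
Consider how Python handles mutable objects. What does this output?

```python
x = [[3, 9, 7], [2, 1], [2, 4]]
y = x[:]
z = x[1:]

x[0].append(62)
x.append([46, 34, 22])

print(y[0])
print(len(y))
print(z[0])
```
[3, 9, 7, 62]
3
[2, 1]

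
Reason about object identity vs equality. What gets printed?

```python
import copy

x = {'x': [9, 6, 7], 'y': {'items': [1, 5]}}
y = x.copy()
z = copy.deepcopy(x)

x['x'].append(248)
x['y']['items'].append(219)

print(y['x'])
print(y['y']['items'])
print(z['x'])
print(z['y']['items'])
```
[9, 6, 7, 248]
[1, 5, 219]
[9, 6, 7]
[1, 5]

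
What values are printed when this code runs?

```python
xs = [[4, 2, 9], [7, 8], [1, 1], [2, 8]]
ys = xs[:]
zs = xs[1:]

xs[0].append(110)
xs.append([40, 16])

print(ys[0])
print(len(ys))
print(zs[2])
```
[4, 2, 9, 110]
4
[2, 8]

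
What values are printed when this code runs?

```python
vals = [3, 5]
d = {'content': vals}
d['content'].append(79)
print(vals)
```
[3, 5, 79]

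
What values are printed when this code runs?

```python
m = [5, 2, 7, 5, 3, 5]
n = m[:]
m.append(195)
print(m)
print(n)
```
[5, 2, 7, 5, 3, 5, 195]
[5, 2, 7, 5, 3, 5]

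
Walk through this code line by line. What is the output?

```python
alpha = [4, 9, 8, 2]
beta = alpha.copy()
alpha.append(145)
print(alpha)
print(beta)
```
[4, 9, 8, 2, 145]
[4, 9, 8, 2]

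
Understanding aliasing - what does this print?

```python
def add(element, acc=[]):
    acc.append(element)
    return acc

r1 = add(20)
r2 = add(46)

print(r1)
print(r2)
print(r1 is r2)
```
[20, 46]
[20, 46]
True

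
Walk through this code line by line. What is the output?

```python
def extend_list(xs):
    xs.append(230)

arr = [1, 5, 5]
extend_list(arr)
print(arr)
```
[1, 5, 5, 230]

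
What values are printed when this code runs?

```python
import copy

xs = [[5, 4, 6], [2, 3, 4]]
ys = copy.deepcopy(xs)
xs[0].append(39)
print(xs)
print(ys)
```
[[5, 4, 6, 39], [2, 3, 4]]
[[5, 4, 6], [2, 3, 4]]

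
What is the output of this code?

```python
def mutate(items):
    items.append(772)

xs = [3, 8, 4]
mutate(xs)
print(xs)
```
[3, 8, 4, 772]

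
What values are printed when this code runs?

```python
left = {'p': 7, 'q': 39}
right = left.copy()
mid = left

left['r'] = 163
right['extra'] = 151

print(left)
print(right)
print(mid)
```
{'p': 7, 'q': 39, 'r': 163}
{'p': 7, 'q': 39, 'extra': 151}
{'p': 7, 'q': 39, 'r': 163}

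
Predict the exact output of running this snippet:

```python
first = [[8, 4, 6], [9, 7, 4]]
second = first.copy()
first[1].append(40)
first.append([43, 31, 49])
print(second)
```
[[8, 4, 6], [9, 7, 4, 40]]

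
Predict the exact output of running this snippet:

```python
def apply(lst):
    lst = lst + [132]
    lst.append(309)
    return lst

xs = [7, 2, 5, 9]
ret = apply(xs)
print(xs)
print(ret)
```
[7, 2, 5, 9]
[7, 2, 5, 9, 132, 309]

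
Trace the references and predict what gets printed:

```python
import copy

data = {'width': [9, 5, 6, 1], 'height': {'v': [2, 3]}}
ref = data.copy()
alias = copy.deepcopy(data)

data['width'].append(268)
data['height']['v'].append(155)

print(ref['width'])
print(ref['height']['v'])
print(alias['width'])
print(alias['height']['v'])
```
[9, 5, 6, 1, 268]
[2, 3, 155]
[9, 5, 6, 1]
[2, 3]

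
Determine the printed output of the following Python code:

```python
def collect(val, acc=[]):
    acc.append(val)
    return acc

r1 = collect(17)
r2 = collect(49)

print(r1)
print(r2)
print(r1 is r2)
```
[17, 49]
[17, 49]
True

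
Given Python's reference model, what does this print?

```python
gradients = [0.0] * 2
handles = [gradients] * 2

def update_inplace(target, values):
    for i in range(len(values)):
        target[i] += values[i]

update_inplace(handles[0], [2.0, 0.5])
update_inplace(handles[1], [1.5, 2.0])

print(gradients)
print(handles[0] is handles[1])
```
[3.5, 2.5]
True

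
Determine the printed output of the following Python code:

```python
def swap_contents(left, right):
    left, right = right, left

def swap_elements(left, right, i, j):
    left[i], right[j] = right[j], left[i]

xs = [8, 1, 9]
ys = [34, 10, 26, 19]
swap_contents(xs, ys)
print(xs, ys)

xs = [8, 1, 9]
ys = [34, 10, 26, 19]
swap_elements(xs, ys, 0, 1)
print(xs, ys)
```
[8, 1, 9] [34, 10, 26, 19]
[10, 1, 9] [34, 8, 26, 19]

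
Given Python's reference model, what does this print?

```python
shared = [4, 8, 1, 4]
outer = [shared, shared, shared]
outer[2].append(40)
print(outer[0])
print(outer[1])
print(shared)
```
[4, 8, 1, 4, 40]
[4, 8, 1, 4, 40]
[4, 8, 1, 4, 40]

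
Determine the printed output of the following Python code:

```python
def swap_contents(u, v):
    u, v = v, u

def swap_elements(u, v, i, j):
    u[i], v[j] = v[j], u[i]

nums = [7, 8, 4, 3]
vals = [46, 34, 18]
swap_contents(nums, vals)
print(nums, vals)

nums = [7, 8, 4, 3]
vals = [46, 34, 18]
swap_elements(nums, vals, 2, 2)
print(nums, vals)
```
[7, 8, 4, 3] [46, 34, 18]
[7, 8, 18, 3] [46, 34, 4]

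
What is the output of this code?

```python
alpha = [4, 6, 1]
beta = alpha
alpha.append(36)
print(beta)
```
[4, 6, 1, 36]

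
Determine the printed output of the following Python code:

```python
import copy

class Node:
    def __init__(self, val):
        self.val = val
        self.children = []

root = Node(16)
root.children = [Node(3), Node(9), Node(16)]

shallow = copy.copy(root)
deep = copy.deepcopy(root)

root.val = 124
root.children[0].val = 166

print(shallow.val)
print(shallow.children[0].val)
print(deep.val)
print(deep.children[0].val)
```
16
166
16
3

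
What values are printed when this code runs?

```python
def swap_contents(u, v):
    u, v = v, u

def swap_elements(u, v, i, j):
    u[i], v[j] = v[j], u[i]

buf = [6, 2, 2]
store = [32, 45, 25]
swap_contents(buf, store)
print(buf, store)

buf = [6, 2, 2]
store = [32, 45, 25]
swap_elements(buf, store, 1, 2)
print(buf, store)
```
[6, 2, 2] [32, 45, 25]
[6, 25, 2] [32, 45, 2]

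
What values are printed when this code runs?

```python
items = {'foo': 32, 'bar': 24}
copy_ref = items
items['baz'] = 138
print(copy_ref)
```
{'foo': 32, 'bar': 24, 'baz': 138}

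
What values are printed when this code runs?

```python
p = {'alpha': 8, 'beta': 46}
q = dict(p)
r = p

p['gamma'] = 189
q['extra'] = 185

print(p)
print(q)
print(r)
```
{'alpha': 8, 'beta': 46, 'gamma': 189}
{'alpha': 8, 'beta': 46, 'extra': 185}
{'alpha': 8, 'beta': 46, 'gamma': 189}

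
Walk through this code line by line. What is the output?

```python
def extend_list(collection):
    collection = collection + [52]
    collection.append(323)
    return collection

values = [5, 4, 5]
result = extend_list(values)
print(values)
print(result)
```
[5, 4, 5]
[5, 4, 5, 52, 323]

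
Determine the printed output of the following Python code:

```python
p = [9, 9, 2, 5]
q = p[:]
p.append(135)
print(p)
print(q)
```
[9, 9, 2, 5, 135]
[9, 9, 2, 5]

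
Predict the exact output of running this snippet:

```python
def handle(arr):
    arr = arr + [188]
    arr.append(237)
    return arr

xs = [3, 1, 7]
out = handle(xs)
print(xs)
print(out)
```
[3, 1, 7]
[3, 1, 7, 188, 237]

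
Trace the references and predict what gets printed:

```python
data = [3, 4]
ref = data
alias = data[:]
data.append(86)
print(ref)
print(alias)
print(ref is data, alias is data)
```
[3, 4, 86]
[3, 4]
True False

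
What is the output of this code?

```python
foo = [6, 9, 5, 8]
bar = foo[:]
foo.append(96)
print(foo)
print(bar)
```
[6, 9, 5, 8, 96]
[6, 9, 5, 8]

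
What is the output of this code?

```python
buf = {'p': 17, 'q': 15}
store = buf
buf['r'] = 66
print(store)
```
{'p': 17, 'q': 15, 'r': 66}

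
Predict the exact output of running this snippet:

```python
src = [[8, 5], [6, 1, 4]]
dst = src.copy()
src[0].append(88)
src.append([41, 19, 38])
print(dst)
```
[[8, 5, 88], [6, 1, 4]]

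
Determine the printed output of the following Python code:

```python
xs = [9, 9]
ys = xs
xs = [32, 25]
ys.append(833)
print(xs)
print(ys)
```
[32, 25]
[9, 9, 833]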